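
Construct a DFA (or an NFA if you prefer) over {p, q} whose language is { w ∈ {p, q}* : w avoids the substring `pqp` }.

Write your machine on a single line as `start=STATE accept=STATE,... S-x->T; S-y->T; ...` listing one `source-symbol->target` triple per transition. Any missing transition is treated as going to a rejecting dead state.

start=s0; accept=s0,s1,s2; s0-p->s1; s0-q->s0; s1-p->s1; s1-q->s2; s2-p->s3; s2-q->s0; s3-p->s3; s3-q->s3

This is the complement of 'contains `pqp`'. Use the same substring-matching states — s0 through s3 holding how much of `pqp` has just been matched — but flip the accepting set: everything except the trap s3 accepts.
With 4 states:
        p   q  
>* s0   s1  s0 
 * s1   s1  s2 
 * s2   s3  s0 
   s3   s3  s3 
(> = start, * = accepting)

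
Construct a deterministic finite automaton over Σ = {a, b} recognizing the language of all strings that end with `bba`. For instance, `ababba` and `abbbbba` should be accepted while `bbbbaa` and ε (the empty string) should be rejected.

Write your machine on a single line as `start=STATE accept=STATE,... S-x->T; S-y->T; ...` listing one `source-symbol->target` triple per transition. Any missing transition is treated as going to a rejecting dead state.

Remember how much of `bba` the current input suffix matches. State q0 means no match yet; q1 means the last symbol is `b`; q2 means the last 2 symbols are `bb`; q3 means the last 3 symbols are `bba`. Only q3 accepts. On a mismatch, fall back to the longest proper suffix that is still a prefix of `bba`.
With 4 states:
        a   b  
>  q0   q0  q1 
   q1   q0  q2 
   q2   q3  q2 
 * q3   q0  q1 
(> = start, * = accepting)

start=q0; accept=q3; q0-a->q0; q0-b->q1; q1-a->q0; q1-b->q2; q2-a->q3; q2-b->q2; q3-a->q0; q3-b->q1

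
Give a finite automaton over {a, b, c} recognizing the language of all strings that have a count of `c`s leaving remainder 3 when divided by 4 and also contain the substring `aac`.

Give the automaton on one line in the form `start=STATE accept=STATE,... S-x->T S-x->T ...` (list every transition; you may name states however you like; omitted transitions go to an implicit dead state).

start=S0 accept=S13 S0-a->S1 S0-b->S0 S0-c->S2 S1-a->S3 S1-b->S0 S1-c->S2 S2-a->S4 S2-b->S2 S2-c->S5 S3-a->S3 S3-b->S0 S3-c->S6 S4-a->S7 S4-b->S2 S4-c->S5 S5-a->S8 S5-b->S5 S5-c->S9 S6-a->S6 S6-b->S6 S6-c->S10 S7-a->S7 S7-b->S2 S7-c->S10 S8-a->S11 S8-b->S5 S8-c->S9 S9-a->S12 S9-b->S9 S9-c->S0 S10-a->S10 S10-b->S10 S10-c->S13 S11-a->S11 S11-b->S5 S11-c->S13 S12-a->S14 S12-b->S9 S12-c->S0 S13-a->S13 S13-b->S13 S13-c->S15 S14-a->S14 S14-b->S9 S14-c->S15 S15-a->S15 S15-b->S15 S15-c->S6

Run two small machines in parallel and take their product. One (4 states) tracks the count of `c`s modulo 4; the other (4 states) tracks whether and how much of `aac` has been seen. Each combined state is a pair, one component from each; accept when both components accept.
A 16-state machine:
          a    b    c  
>  S0     S1   S0   S2 
   S1     S3   S0   S2 
   S2     S4   S2   S5 
   S3     S3   S0   S6 
   S4     S7   S2   S5 
   S5     S8   S5   S9 
   S6     S6   S6  S10 
   S7     S7   S2  S10 
   S8    S11   S5   S9 
   S9    S12   S9   S0 
   S10   S10  S10  S13 
   S11   S11   S5  S13 
   S12   S14   S9   S0 
 * S13   S13  S13  S15 
   S14   S14   S9  S15 
   S15   S15  S15   S6 
(> = start, * = accepting)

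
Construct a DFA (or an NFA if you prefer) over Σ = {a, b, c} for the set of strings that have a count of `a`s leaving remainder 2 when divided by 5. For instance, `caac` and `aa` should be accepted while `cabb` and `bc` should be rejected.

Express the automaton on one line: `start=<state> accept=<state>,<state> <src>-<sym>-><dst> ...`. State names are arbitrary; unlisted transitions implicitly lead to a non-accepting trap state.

start=q0 accept=q2 q0-a->q1 q0-b->q0 q0-c->q0 q1-a->q2 q1-b->q1 q1-c->q1 q2-a->q3 q2-b->q2 q2-c->q2 q3-a->q4 q3-b->q3 q3-c->q3 q4-a->q0 q4-b->q4 q4-c->q4

The only thing that matters is how many `a`s have appeared, reduced mod 5. Use one state per residue: q0 for 0, …, q4 for 4. Reading `a` moves to the next residue; anything else stays put. q2 is accepting.
With 5 states:
        a   b   c  
>  q0   q1  q0  q0 
   q1   q2  q1  q1 
 * q2   q3  q2  q2 
   q3   q4  q3  q3 
   q4   q0  q4  q4 
(> = start, * = accepting)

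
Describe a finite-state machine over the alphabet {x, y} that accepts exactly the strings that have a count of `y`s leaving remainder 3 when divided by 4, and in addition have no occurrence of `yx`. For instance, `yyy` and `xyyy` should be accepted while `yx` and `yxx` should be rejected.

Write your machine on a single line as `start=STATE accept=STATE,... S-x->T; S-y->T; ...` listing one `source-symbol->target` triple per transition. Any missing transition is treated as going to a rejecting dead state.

Build one automaton per condition and run them in lockstep. The first has 4 states tracking the count of `y`s modulo 4; the second has 3 states tracking partial matches of the forbidden pattern `yx`. A product state is a pair (one from each), accepting exactly when both do. Equivalent product states are then merged.
6 states suffice.
        x   y  
>  q0   q0  q1 
   q1   q2  q3 
   q2   q2  q2 
   q3   q2  q4 
 * q4   q2  q5 
   q5   q2  q1 
(> = start, * = accepting)

start=q0; accept=q4; q0-x->q0; q0-y->q1; q1-x->q2; q1-y->q3; q2-x->q2; q2-y->q2; q3-x->q2; q3-y->q4; q4-x->q2; q4-y->q5; q5-x->q2; q5-y->q1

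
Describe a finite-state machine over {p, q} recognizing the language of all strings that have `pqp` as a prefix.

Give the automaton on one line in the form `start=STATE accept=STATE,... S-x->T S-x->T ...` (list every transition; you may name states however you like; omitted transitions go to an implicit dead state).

Check the first 3 symbols one by one: S0 through S2 record how many have matched `pqp` so far; any wrong symbol goes to the dead state S4. After all 3 match we enter the accepting sink S3.
A 5-state machine:
        p   q  
>  S0   S1  S4 
   S1   S4  S2 
   S2   S3  S4 
 * S3   S3  S3 
   S4   S4  S4 
(> = start, * = accepting)

start=S0 accept=S3 S0-p->S1 S0-q->S4 S1-p->S4 S1-q->S2 S2-p->S3 S2-q->S4 S3-p->S3 S3-q->S3 S4-p->S4 S4-q->S4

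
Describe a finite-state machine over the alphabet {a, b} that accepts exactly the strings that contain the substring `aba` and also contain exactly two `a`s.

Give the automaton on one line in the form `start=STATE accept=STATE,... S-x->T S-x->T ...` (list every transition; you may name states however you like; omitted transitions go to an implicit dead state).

start=S0 accept=S4 S0-a->S1 S0-b->S0 S1-a->S2 S1-b->S3 S2-a->S2 S2-b->S2 S3-a->S4 S3-b->S2 S4-a->S2 S4-b->S4

Handle the two conditions separately and then intersect. The first has 4 states tracking whether and how much of `aba` has been seen; the second has 4 states tracking the count of `a`s, saturating at 3. A product state is a pair (one from each), accepting exactly when both do. Equivalent product states are then merged.
5 states suffice.
        a   b  
>  S0   S1  S0 
   S1   S2  S3 
   S2   S2  S2 
   S3   S4  S2 
 * S4   S2  S4 
(> = start, * = accepting)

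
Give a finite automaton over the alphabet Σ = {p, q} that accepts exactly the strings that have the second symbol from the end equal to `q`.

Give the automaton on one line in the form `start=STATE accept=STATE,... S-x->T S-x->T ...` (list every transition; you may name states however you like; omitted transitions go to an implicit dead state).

Because acceptance depends on a position counted from the end, the machine has to buffer the most recent 2 symbols. Make each state the string of the last up-to-2 symbols read; on input `x` shift the window left and append `x`. Accept when the buffered window has length 2 and begins with `q`.
        p   q  
>  s0   s1  s2 
   s1   s3  s4 
   s2   s5  s6 
   s3   s3  s4 
   s4   s5  s6 
 * s5   s3  s4 
 * s6   s5  s6 
(> = start, * = accepting)

start=s0 accept=s5,s6 s0-p->s1 s0-q->s2 s1-p->s3 s1-q->s4 s2-p->s5 s2-q->s6 s3-p->s3 s3-q->s4 s4-p->s5 s4-q->s6 s5-p->s3 s5-q->s4 s6-p->s5 s6-q->s6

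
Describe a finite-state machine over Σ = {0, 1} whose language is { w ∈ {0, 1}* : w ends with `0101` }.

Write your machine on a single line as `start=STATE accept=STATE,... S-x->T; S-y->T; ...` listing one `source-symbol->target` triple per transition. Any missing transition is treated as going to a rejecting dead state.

Let each state record the length of the longest suffix of the input read so far that is also a prefix of `0101`. B means the last symbol is `0`; C means the last 2 symbols are `01`; D means the last 3 symbols are `010`; E means the last 4 symbols are `0101`. Accept only at E, where the string currently ends in `0101`.
       0  1 
>  A   B  A 
   B   B  C 
   C   D  A 
   D   B  E 
 * E   D  A 
(> = start, * = accepting)

start=A; accept=E; A-0->B; A-1->A; B-0->B; B-1->C; C-0->D; C-1->A; D-0->B; D-1->E; E-0->D; E-1->A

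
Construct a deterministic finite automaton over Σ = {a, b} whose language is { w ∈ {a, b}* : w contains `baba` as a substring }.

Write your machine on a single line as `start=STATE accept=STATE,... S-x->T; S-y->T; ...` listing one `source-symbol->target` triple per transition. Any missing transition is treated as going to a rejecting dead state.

States S0..S3 record the length of the longest prefix of `baba` that matches the current input suffix. Reaching S4 means `baba` has been seen, and we stay there forever. Accept from S4.
A 5-state machine:
        a   b  
>  S0   S0  S1 
   S1   S2  S1 
   S2   S0  S3 
   S3   S4  S1 
 * S4   S4  S4 
(> = start, * = accepting)

start=S0; accept=S4; S0-a->S0; S0-b->S1; S1-a->S2; S1-b->S1; S2-a->S0; S2-b->S3; S3-a->S4; S3-b->S1; S4-a->S4; S4-b->S4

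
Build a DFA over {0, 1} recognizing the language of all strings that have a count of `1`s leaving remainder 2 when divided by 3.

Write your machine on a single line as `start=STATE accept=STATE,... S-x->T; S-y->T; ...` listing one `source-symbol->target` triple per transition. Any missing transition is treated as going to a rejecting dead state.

Keep the running count of `1`s modulo 3: each `1` advances along the cycle A → B → C → A while other symbols loop. Accept at C.
With 3 states:
       0  1 
>  A   A  B 
   B   B  C 
 * C   C  A 
(> = start, * = accepting)

start=A; accept=C; A-0->A; A-1->B; B-0->B; B-1->C; C-0->C; C-1->A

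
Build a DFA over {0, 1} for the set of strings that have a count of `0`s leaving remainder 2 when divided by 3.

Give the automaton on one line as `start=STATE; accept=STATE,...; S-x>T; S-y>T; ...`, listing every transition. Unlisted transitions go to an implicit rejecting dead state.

start=q0; accept=q2; q0-0>q1; q0-1>q0; q1-0>q2; q1-1>q1; q2-0>q0; q2-1>q2

Keep the running count of `0`s modulo 3: each `0` advances along the cycle q0 → q1 → q2 → q0 while other symbols loop. Accept at q2.
With 3 states:
        0   1  
>  q0   q1  q0 
   q1   q2  q1 
 * q2   q0  q2 
(> = start, * = accepting)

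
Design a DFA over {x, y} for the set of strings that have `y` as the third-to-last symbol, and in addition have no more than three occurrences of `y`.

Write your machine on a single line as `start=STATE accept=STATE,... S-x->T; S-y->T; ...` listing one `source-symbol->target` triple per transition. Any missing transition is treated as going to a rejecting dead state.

Build one automaton per condition and run them in lockstep. The first has 15 states tracking the last 3 symbols read; the second has 5 states tracking the count of `y`s, saturating at 4. A product state is a pair (one from each), accepting exactly when both do. Equivalent product states are then merged.
With 20 states:
          x    y  
>  q0     q0   q1 
   q1     q2   q3 
   q2     q4   q5 
   q3     q6   q7 
 * q4     q8   q9 
 * q5    q10  q11 
 * q6    q12  q13 
 * q7    q14  q15 
   q8     q8   q9 
   q9    q10  q11 
   q10   q12  q13 
   q11   q14  q15 
 * q12   q16  q17 
 * q13   q18  q15 
 * q14   q19  q15 
   q15   q15  q15 
   q16   q16  q17 
   q17   q18  q15 
   q18   q19  q15 
 * q19   q15  q15 
(> = start, * = accepting)

start=q0; accept=q4,q5,q6,q7,q12,q13,q14,q19; q0-x->q0; q0-y->q1; q1-x->q2; q1-y->q3; q2-x->q4; q2-y->q5; q3-x->q6; q3-y->q7; q4-x->q8; q4-y->q9; q5-x->q10; q5-y->q11; q6-x->q12; q6-y->q13; q7-x->q14; q7-y->q15; q8-x->q8; q8-y->q9; q9-x->q10; q9-y->q11; q10-x->q12; q10-y->q13; q11-x->q14; q11-y->q15; q12-x->q16; q12-y->q17; q13-x->q18; q13-y->q15; q14-x->q19; q14-y->q15; q15-x->q15; q15-y->q15; q16-x->q16; q16-y->q17; q17-x->q18; q17-y->q15; q18-x->q19; q18-y->q15; q19-x->q15; q19-y->q15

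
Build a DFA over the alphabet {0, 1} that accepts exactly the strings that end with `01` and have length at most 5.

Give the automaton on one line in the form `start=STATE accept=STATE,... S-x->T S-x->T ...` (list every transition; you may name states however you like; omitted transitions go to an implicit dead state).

start=q0 accept=q4,q7,q10 q0-0->q1 q0-1->q2 q1-0->q3 q1-1->q4 q2-0->q3 q2-1->q5 q3-0->q6 q3-1->q7 q4-0->q6 q4-1->q8 q5-0->q6 q5-1->q8 q6-0->q9 q6-1->q10 q7-0->q9 q7-1->q11 q8-0->q9 q8-1->q11 q9-0->q11 q9-1->q10 q10-0->q11 q10-1->q11 q11-0->q11 q11-1->q11

Build one automaton per condition and run them in lockstep. One (3 states) tracks how much of the suffix `01` has currently been matched; the other (7 states) tracks the input length, saturating at 6. Each combined state is a pair, one component from each; accept when both components accept. After merging equivalent states the machine shrinks.
A 12-state machine:
          0    1  
>  q0     q1   q2 
   q1     q3   q4 
   q2     q3   q5 
   q3     q6   q7 
 * q4     q6   q8 
   q5     q6   q8 
   q6     q9  q10 
 * q7     q9  q11 
   q8     q9  q11 
   q9    q11  q10 
 * q10   q11  q11 
   q11   q11  q11 
(> = start, * = accepting)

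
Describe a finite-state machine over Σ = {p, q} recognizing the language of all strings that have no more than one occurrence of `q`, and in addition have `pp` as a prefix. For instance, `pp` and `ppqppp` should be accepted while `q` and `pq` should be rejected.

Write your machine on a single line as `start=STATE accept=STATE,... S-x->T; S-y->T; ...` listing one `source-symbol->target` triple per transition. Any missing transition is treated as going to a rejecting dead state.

Handle the two conditions separately and then intersect. One (3 states) tracks the count of `q`s, saturating at 2; the other (4 states) tracks whether the input so far still matches the prefix `pp`. Each combined state is a pair, one component from each; accept when both components accept. Equivalent product states are then merged.
5 states suffice.
        p   q  
>  s0   s1  s2 
   s1   s3  s2 
   s2   s2  s2 
 * s3   s3  s4 
 * s4   s4  s2 
(> = start, * = accepting)

start=s0; accept=s3,s4; s0-p->s1; s0-q->s2; s1-p->s3; s1-q->s2; s2-p->s2; s2-q->s2; s3-p->s3; s3-q->s4; s4-p->s4; s4-q->s2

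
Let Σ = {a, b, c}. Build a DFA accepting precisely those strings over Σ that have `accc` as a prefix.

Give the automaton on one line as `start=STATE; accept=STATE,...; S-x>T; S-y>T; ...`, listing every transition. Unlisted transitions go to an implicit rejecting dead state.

Check the first 4 symbols one by one: s0 through s3 record how many have matched `accc` so far; any wrong symbol goes to the dead state s5. After all 4 match we enter the accepting sink s4.
With 6 states:
        a   b   c  
>  s0   s1  s5  s5 
   s1   s5  s5  s2 
   s2   s5  s5  s3 
   s3   s5  s5  s4 
 * s4   s4  s4  s4 
   s5   s5  s5  s5 
(> = start, * = accepting)

start=s0; accept=s4; s0-a>s1; s0-b>s5; s0-c>s5; s1-a>s5; s1-b>s5; s1-c>s2; s2-a>s5; s2-b>s5; s2-c>s3; s3-a>s5; s3-b>s5; s3-c>s4; s4-a>s4; s4-b>s4; s4-c>s4; s5-a>s5; s5-b>s5; s5-c>s5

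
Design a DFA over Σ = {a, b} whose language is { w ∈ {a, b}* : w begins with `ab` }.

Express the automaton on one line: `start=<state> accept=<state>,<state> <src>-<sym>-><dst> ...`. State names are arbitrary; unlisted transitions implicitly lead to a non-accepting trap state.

Walk along `ab` while the input agrees: from q0 take `a` to q1, and so on. Any deviation drops to the rejecting sink q3. Once q2 is reached the prefix is confirmed and every continuation is accepted.
        a   b  
>  q0   q1  q3 
   q1   q3  q2 
 * q2   q2  q2 
   q3   q3  q3 
(> = start, * = accepting)

start=q0 accept=q2 q0-a->q1 q0-b->q3 q1-a->q3 q1-b->q2 q2-a->q2 q2-b->q2 q3-a->q3 q3-b->q3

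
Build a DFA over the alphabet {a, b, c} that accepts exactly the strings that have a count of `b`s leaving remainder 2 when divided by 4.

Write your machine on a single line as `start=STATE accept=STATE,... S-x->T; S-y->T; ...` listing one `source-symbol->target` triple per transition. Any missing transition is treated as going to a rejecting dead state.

start=q0; accept=q2; q0-a->q0; q0-b->q1; q0-c->q0; q1-a->q1; q1-b->q2; q1-c->q1; q2-a->q2; q2-b->q3; q2-c->q2; q3-a->q3; q3-b->q0; q3-c->q3

Keep the running count of `b`s modulo 4: each `b` advances along the cycle q0 → q1 → q2 → q3 → q0 while other symbols loop. Accept at q2.
A 4-state machine:
        a   b   c  
>  q0   q0  q1  q0 
   q1   q1  q2  q1 
 * q2   q2  q3  q2 
   q3   q3  q0  q3 
(> = start, * = accepting)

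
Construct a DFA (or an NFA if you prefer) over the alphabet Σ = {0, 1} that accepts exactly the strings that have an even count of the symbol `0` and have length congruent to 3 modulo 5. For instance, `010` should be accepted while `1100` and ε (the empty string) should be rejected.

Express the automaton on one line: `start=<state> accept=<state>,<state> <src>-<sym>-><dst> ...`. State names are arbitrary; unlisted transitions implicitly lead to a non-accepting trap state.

start=A accept=G A-0->B A-1->C B-0->D B-1->E C-0->E C-1->D D-0->F D-1->G E-0->G E-1->F F-0->H F-1->I G-0->I G-1->H H-0->J H-1->A I-0->A I-1->J J-0->C J-1->B

Handle the two conditions separately and then intersect. One (2 states) tracks the count of `0`s modulo 2; the other (5 states) tracks the input length modulo 5. Each combined state is a pair, one component from each; accept when both components accept.
With 10 states:
       0  1 
>  A   B  C 
   B   D  E 
   C   E  D 
   D   F  G 
   E   G  F 
   F   H  I 
 * G   I  H 
   H   J  A 
   I   A  J 
   J   C  B 
(> = start, * = accepting)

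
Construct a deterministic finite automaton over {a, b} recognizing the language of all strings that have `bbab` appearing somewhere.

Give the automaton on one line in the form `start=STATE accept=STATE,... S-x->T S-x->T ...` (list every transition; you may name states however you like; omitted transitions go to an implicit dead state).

start=s0 accept=s4 s0-a->s0 s0-b->s1 s1-a->s0 s1-b->s2 s2-a->s3 s2-b->s2 s3-a->s0 s3-b->s4 s4-a->s4 s4-b->s4

States s0..s3 record the length of the longest prefix of `bbab` that matches the current input suffix. Reaching s4 means `bbab` has been seen, and we stay there forever. Accept from s4.
A 5-state machine:
        a   b  
>  s0   s0  s1 
   s1   s0  s2 
   s2   s3  s2 
   s3   s0  s4 
 * s4   s4  s4 
(> = start, * = accepting)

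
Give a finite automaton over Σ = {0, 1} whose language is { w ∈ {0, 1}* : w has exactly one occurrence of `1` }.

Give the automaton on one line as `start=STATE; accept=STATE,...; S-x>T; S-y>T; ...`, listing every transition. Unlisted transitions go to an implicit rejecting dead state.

Count `1`s, saturating at 2: state q0 means no `1` yet, q1 means one `1` seen, q2 means more than one. Each `1` increments (capped at q2); other symbols loop. Accept from {q1}.
A 3-state machine:
        0   1  
>  q0   q0  q1 
 * q1   q1  q2 
   q2   q2  q2 
(> = start, * = accepting)

start=q0; accept=q1; q0-0>q0; q0-1>q1; q1-0>q1; q1-1>q2; q2-0>q2; q2-1>q2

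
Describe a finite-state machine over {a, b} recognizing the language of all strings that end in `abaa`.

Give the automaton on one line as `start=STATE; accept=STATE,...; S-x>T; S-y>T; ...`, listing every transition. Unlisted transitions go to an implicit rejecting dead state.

Remember how much of `abaa` the current input suffix matches. State q0 means no match yet; q1 means the last symbol is `a`; q2 means the last 2 symbols are `ab`; q3 means the last 3 symbols are `aba`; q4 means the last 4 symbols are `abaa`. Only q4 accepts. On a mismatch, fall back to the longest proper suffix that is still a prefix of `abaa`.
With 5 states:
        a   b  
>  q0   q1  q0 
   q1   q1  q2 
   q2   q3  q0 
   q3   q4  q2 
 * q4   q1  q2 
(> = start, * = accepting)

start=q0; accept=q4; q0-a>q1; q0-b>q0; q1-a>q1; q1-b>q2; q2-a>q3; q2-b>q0; q3-a>q4; q3-b>q2; q4-a>q1; q4-b>q2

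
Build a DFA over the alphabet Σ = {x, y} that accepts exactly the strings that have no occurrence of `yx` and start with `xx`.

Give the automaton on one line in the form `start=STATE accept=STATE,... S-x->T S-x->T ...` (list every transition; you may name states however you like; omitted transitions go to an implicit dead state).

start=s0 accept=s3,s4 s0-x->s1 s0-y->s2 s1-x->s3 s1-y->s2 s2-x->s2 s2-y->s2 s3-x->s3 s3-y->s4 s4-x->s2 s4-y->s4

Handle the two conditions separately and then intersect. One (3 states) tracks partial matches of the forbidden pattern `yx`; the other (4 states) tracks whether the input so far still matches the prefix `xx`. Each combined state is a pair, one component from each; accept when both components accept. Minimizing collapses redundant product states.
A 5-state machine:
        x   y  
>  s0   s1  s2 
   s1   s3  s2 
   s2   s2  s2 
 * s3   s3  s4 
 * s4   s2  s4 
(> = start, * = accepting)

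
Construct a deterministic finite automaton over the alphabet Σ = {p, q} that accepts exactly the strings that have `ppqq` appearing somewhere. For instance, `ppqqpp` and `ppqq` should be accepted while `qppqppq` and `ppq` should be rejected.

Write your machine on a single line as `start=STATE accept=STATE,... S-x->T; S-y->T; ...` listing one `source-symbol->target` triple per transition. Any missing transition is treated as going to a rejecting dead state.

Track how much of `ppqq` has been matched so far: state S0 is no progress, S4 is the absorbing accept state reached once `ppqq` has occurred. Intermediate states record partial matches; on a mismatch, fall back to the longest reusable overlap.
With 5 states:
        p   q  
>  S0   S1  S0 
   S1   S2  S0 
   S2   S2  S3 
   S3   S1  S4 
 * S4   S4  S4 
(> = start, * = accepting)

start=S0; accept=S4; S0-p->S1; S0-q->S0; S1-p->S2; S1-q->S0; S2-p->S2; S2-q->S3; S3-p->S1; S3-q->S4; S4-p->S4; S4-q->S4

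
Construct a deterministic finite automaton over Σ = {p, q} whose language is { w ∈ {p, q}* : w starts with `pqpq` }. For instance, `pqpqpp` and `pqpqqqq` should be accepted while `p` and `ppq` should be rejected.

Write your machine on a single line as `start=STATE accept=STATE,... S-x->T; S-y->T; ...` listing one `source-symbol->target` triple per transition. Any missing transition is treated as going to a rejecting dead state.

start=A; accept=E; A-p->B; A-q->F; B-p->F; B-q->C; C-p->D; C-q->F; D-p->F; D-q->E; E-p->E; E-q->E; F-p->F; F-q->F

Walk along `pqpq` while the input agrees: from A take `p` to B, and so on. Any deviation drops to the rejecting sink F. Once E is reached the prefix is confirmed and every continuation is accepted.
With 6 states:
       p  q 
>  A   B  F 
   B   F  C 
   C   D  F 
   D   F  E 
 * E   E  E 
   F   F  F 
(> = start, * = accepting)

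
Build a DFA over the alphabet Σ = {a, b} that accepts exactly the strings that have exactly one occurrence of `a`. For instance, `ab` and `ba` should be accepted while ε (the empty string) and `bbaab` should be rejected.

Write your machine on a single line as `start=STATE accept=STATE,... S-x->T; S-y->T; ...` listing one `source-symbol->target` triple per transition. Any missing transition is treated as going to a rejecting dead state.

Only the number of `a`s matters, and only up to 2. Make a chain q0 → q1 → q2 advanced by each `a` (with q2 absorbing); every other symbol self-loops. The accepting set is {q1}.
With 3 states:
        a   b  
>  q0   q1  q0 
 * q1   q2  q1 
   q2   q2  q2 
(> = start, * = accepting)

start=q0; accept=q1; q0-a->q1; q0-b->q0; q1-a->q2; q1-b->q1; q2-a->q2; q2-b->q2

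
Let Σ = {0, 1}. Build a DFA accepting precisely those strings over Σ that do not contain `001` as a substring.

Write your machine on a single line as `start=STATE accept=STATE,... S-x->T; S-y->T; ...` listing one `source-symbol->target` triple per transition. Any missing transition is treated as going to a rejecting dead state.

This is the complement of 'contains `001`'. Use the same substring-matching states — s0 through s3 holding how much of `001` has just been matched — but flip the accepting set: everything except the trap s3 accepts.
With 4 states:
        0   1  
>* s0   s1  s0 
 * s1   s2  s0 
 * s2   s2  s3 
   s3   s3  s3 
(> = start, * = accepting)

start=s0; accept=s0,s1,s2; s0-0->s1; s0-1->s0; s1-0->s2; s1-1->s0; s2-0->s2; s2-1->s3; s3-0->s3; s3-1->s3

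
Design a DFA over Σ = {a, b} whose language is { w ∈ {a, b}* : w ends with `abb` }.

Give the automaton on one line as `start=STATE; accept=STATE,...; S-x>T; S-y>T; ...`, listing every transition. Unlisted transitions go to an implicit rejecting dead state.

Remember how much of `abb` the current input suffix matches. State S0 means no match yet; S1 means the last symbol is `a`; S2 means the last 2 symbols are `ab`; S3 means the last 3 symbols are `abb`. Only S3 accepts. On a mismatch, fall back to the longest proper suffix that is still a prefix of `abb`.
4 states suffice.
        a   b  
>  S0   S1  S0 
   S1   S1  S2 
   S2   S1  S3 
 * S3   S1  S0 
(> = start, * = accepting)

start=S0; accept=S3; S0-a>S1; S0-b>S0; S1-a>S1; S1-b>S2; S2-a>S1; S2-b>S3; S3-a>S1; S3-b>S0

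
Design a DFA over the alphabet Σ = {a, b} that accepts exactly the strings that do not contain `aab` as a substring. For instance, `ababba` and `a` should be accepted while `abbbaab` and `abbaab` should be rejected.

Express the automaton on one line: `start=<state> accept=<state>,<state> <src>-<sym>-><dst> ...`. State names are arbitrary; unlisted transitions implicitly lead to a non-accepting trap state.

start=S0 accept=S0,S1,S2 S0-a->S1 S0-b->S0 S1-a->S2 S1-b->S0 S2-a->S2 S2-b->S3 S3-a->S3 S3-b->S3

This is the complement of 'contains `aab`'. Use the same substring-matching states — S0 through S3 holding how much of `aab` has just been matched — but flip the accepting set: everything except the trap S3 accepts.
With 4 states:
        a   b  
>* S0   S1  S0 
 * S1   S2  S0 
 * S2   S2  S3 
   S3   S3  S3 
(> = start, * = accepting)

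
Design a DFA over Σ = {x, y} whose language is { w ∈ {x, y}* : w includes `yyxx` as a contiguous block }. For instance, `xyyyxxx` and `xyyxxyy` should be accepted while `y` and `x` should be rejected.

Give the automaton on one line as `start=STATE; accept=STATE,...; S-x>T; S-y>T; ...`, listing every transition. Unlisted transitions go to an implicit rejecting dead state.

start=q0; accept=q4; q0-x>q0; q0-y>q1; q1-x>q0; q1-y>q2; q2-x>q3; q2-y>q2; q3-x>q4; q3-y>q1; q4-x>q4; q4-y>q4

Track how much of `yyxx` has been matched so far: state q0 is no progress, q4 is the absorbing accept state reached once `yyxx` has occurred. Intermediate states record partial matches; on a mismatch, fall back to the longest reusable overlap.
With 5 states:
        x   y  
>  q0   q0  q1 
   q1   q0  q2 
   q2   q3  q2 
   q3   q4  q1 
 * q4   q4  q4 
(> = start, * = accepting)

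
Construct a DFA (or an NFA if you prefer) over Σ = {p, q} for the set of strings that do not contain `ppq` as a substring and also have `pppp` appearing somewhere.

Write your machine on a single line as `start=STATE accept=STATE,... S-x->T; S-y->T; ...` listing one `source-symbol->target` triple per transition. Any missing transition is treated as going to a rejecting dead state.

start=S0; accept=S5; S0-p->S1; S0-q->S0; S1-p->S2; S1-q->S0; S2-p->S3; S2-q->S4; S3-p->S5; S3-q->S4; S4-p->S4; S4-q->S4; S5-p->S5; S5-q->S4

Run two small machines in parallel and take their product. The first has 4 states tracking partial matches of the forbidden pattern `ppq`; the second has 5 states tracking whether and how much of `pppp` has been seen. A product state is a pair (one from each), accepting exactly when both do. After merging equivalent states the machine shrinks.
6 states suffice.
        p   q  
>  S0   S1  S0 
   S1   S2  S0 
   S2   S3  S4 
   S3   S5  S4 
   S4   S4  S4 
 * S5   S5  S4 
(> = start, * = accepting)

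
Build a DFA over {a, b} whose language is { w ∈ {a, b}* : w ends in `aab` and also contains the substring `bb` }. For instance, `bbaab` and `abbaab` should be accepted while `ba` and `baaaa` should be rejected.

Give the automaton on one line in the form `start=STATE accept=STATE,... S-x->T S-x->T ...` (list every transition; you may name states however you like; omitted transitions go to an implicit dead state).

Handle the two conditions separately and then intersect. The first has 4 states tracking how much of the suffix `aab` has currently been matched; the second has 3 states tracking whether and how much of `bb` has been seen. A product state is a pair (one from each), accepting exactly when both do. Equivalent product states are then merged.
6 states suffice.
        a   b  
>  q0   q0  q1 
   q1   q0  q2 
   q2   q3  q2 
   q3   q4  q2 
   q4   q4  q5 
 * q5   q3  q2 
(> = start, * = accepting)

start=q0 accept=q5 q0-a->q0 q0-b->q1 q1-a->q0 q1-b->q2 q2-a->q3 q2-b->q2 q3-a->q4 q3-b->q2 q4-a->q4 q4-b->q5 q5-a->q3 q5-b->q2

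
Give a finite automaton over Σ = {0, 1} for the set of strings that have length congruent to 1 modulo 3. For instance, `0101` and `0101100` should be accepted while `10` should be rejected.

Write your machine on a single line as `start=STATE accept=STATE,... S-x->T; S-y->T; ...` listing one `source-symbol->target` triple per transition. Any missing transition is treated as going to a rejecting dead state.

start=q0; accept=q1; q0-0->q1; q0-1->q1; q1-0->q2; q1-1->q2; q2-0->q0; q2-1->q0

Count input length modulo 3: every symbol advances one step around the cycle q0 → q1 → q2 → q0. Accept at q1.
A 3-state machine:
        0   1  
>  q0   q1  q1 
 * q1   q2  q2 
   q2   q0  q0 
(> = start, * = accepting)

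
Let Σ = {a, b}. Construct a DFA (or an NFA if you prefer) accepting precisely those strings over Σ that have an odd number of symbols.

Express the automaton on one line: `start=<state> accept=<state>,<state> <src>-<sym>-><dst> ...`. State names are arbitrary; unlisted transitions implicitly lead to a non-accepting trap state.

Only the length mod 2 matters, so use a 2-cycle: from any state, every input symbol moves to the next state, wrapping q1 back to q0. Mark q1 accepting.
2 states suffice.
        a   b  
>  q0   q1  q1 
 * q1   q0  q0 
(> = start, * = accepting)

start=q0 accept=q1 q0-a->q1 q0-b->q1 q1-a->q0 q1-b->q0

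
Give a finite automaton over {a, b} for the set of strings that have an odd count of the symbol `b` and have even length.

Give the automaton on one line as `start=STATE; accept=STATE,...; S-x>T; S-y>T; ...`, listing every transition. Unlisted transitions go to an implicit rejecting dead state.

start=q0; accept=q3; q0-a>q1; q0-b>q2; q1-a>q0; q1-b>q3; q2-a>q3; q2-b>q0; q3-a>q2; q3-b>q1

Run two small machines in parallel and take their product. The first has 2 states tracking the count of `b`s modulo 2; the second has 2 states tracking the input length modulo 2. A product state is a pair (one from each), accepting exactly when both do.
With 4 states:
        a   b  
>  q0   q1  q2 
   q1   q0  q3 
   q2   q3  q0 
 * q3   q2  q1 
(> = start, * = accepting)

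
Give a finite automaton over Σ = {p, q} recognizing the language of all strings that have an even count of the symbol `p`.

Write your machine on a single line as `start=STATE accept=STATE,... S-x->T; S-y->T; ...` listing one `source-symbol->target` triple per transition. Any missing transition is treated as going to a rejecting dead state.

Keep the running count of `p`s modulo 2: each `p` advances along the cycle s0 → s1 → s0 while other symbols loop. Accept at s0.
A 2-state machine:
        p   q  
>* s0   s1  s0 
   s1   s0  s1 
(> = start, * = accepting)

start=s0; accept=s0; s0-p->s1; s0-q->s0; s1-p->s0; s1-q->s1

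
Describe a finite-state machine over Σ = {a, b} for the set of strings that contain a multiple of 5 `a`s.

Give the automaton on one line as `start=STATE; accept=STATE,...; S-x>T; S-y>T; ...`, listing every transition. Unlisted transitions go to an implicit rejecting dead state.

The only thing that matters is how many `a`s have appeared, reduced mod 5. Use one state per residue: S0 for 0, …, S4 for 4. Reading `a` moves to the next residue; anything else stays put. S0 is accepting.
5 states suffice.
        a   b  
>* S0   S1  S0 
   S1   S2  S1 
   S2   S3  S2 
   S3   S4  S3 
   S4   S0  S4 
(> = start, * = accepting)

start=S0; accept=S0; S0-a>S1; S0-b>S0; S1-a>S2; S1-b>S1; S2-a>S3; S2-b>S2; S3-a>S4; S3-b>S3; S4-a>S0; S4-b>S4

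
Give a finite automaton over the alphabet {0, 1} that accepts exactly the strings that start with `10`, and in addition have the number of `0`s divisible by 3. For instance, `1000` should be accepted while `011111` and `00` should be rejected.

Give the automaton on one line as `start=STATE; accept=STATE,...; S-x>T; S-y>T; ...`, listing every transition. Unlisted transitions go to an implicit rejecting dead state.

start=S0; accept=S7; S0-0>S1; S0-1>S2; S1-0>S3; S1-1>S1; S2-0>S4; S2-1>S5; S3-0>S5; S3-1>S3; S4-0>S6; S4-1>S4; S5-0>S1; S5-1>S5; S6-0>S7; S6-1>S6; S7-0>S4; S7-1>S7

Run two small machines in parallel and take their product. The first has 4 states tracking whether the input so far still matches the prefix `10`; the second has 3 states tracking the count of `0`s modulo 3. A product state is a pair (one from each), accepting exactly when both do.
An 8-state machine:
        0   1  
>  S0   S1  S2 
   S1   S3  S1 
   S2   S4  S5 
   S3   S5  S3 
   S4   S6  S4 
   S5   S1  S5 
   S6   S7  S6 
 * S7   S4  S7 
(> = start, * = accepting)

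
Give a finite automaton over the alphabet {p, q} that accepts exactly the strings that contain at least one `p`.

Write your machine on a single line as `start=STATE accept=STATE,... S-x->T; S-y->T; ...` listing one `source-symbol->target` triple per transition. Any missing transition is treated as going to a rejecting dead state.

Only the number of `p`s matters, and only up to 2. Make a chain A → B → C advanced by each `p` (with C absorbing); every other symbol self-loops. The accepting set is {B, C}.
3 states suffice.
       p  q 
>  A   B  A 
 * B   C  B 
 * C   C  C 
(> = start, * = accepting)

start=A; accept=B,C; A-p->B; A-q->A; B-p->C; B-q->B; C-p->C; C-q->C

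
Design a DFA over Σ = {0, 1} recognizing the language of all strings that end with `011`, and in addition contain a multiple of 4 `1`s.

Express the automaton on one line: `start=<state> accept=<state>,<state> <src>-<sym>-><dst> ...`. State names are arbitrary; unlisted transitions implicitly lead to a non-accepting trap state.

start=s0 accept=s6 s0-0->s0 s0-1->s1 s1-0->s1 s1-1->s2 s2-0->s3 s2-1->s4 s3-0->s3 s3-1->s5 s4-0->s4 s4-1->s0 s5-0->s4 s5-1->s6 s6-0->s0 s6-1->s1

Handle the two conditions separately and then intersect. One (4 states) tracks how much of the suffix `011` has currently been matched; the other (4 states) tracks the count of `1`s modulo 4. Each combined state is a pair, one component from each; accept when both components accept. Equivalent product states are then merged.
With 7 states:
        0   1  
>  s0   s0  s1 
   s1   s1  s2 
   s2   s3  s4 
   s3   s3  s5 
   s4   s4  s0 
   s5   s4  s6 
 * s6   s0  s1 
(> = start, * = accepting)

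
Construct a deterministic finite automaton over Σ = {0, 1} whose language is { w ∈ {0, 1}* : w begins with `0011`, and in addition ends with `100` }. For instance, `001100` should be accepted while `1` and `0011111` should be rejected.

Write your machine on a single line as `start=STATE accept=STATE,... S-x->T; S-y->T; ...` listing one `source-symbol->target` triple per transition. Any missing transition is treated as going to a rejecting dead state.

start=S0; accept=S7; S0-0->S1; S0-1->S2; S1-0->S3; S1-1->S2; S2-0->S2; S2-1->S2; S3-0->S2; S3-1->S4; S4-0->S2; S4-1->S5; S5-0->S6; S5-1->S5; S6-0->S7; S6-1->S5; S7-0->S8; S7-1->S5; S8-0->S8; S8-1->S5

Build one automaton per condition and run them in lockstep. The first has 6 states tracking whether the input so far still matches the prefix `0011`; the second has 4 states tracking how much of the suffix `100` has currently been matched. A product state is a pair (one from each), accepting exactly when both do. Equivalent product states are then merged.
9 states suffice.
        0   1  
>  S0   S1  S2 
   S1   S3  S2 
   S2   S2  S2 
   S3   S2  S4 
   S4   S2  S5 
   S5   S6  S5 
   S6   S7  S5 
 * S7   S8  S5 
   S8   S8  S5 
(> = start, * = accepting)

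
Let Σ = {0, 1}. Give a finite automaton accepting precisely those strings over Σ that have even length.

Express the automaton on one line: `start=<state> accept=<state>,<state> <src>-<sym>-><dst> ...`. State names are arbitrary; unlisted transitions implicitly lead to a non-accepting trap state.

Count input length modulo 2: every symbol advances one step around the cycle s0 → s1 → s0. Accept at s0.
With 2 states:
        0   1  
>* s0   s1  s1 
   s1   s0  s0 
(> = start, * = accepting)

start=s0 accept=s0 s0-0->s1 s0-1->s1 s1-0->s0 s1-1->s0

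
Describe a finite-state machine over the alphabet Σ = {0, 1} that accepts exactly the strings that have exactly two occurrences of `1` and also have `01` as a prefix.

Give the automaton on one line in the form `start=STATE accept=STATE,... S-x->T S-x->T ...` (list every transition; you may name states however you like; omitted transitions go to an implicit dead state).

Build one automaton per condition and run them in lockstep. The first has 4 states tracking the count of `1`s, saturating at 3; the second has 4 states tracking whether the input so far still matches the prefix `01`. A product state is a pair (one from each), accepting exactly when both do. Minimizing collapses redundant product states.
With 5 states:
        0   1  
>  q0   q1  q2 
   q1   q2  q3 
   q2   q2  q2 
   q3   q3  q4 
 * q4   q4  q2 
(> = start, * = accepting)

start=q0 accept=q4 q0-0->q1 q0-1->q2 q1-0->q2 q1-1->q3 q2-0->q2 q2-1->q2 q3-0->q3 q3-1->q4 q4-0->q4 q4-1->q2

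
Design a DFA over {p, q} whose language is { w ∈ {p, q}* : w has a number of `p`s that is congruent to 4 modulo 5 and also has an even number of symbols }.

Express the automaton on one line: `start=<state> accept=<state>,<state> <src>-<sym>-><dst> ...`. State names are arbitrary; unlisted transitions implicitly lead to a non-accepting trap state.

Build one automaton per condition and run them in lockstep. The first has 5 states tracking the count of `p`s modulo 5; the second has 2 states tracking the input length modulo 2. A product state is a pair (one from each), accepting exactly when both do.
10 states suffice.
        p   q  
>  s0   s1  s2 
   s1   s3  s4 
   s2   s4  s0 
   s3   s5  s6 
   s4   s6  s1 
   s5   s7  s8 
   s6   s8  s3 
 * s7   s2  s9 
   s8   s9  s5 
   s9   s0  s7 
(> = start, * = accepting)

start=s0 accept=s7 s0-p->s1 s0-q->s2 s1-p->s3 s1-q->s4 s2-p->s4 s2-q->s0 s3-p->s5 s3-q->s6 s4-p->s6 s4-q->s1 s5-p->s7 s5-q->s8 s6-p->s8 s6-q->s3 s7-p->s2 s7-q->s9 s8-p->s9 s8-q->s5 s9-p->s0 s9-q->s7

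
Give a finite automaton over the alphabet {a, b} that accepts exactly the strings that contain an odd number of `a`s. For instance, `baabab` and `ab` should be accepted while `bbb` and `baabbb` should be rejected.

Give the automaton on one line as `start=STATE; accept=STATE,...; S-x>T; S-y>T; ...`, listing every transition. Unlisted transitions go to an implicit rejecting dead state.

The only thing that matters is how many `a`s have appeared, reduced mod 2. Use one state per residue: s0 for 0, …, s1 for 1. Reading `a` moves to the next residue; anything else stays put. s1 is accepting.
With 2 states:
        a   b  
>  s0   s1  s0 
 * s1   s0  s1 
(> = start, * = accepting)

start=s0; accept=s1; s0-a>s1; s0-b>s0; s1-a>s0; s1-b>s1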